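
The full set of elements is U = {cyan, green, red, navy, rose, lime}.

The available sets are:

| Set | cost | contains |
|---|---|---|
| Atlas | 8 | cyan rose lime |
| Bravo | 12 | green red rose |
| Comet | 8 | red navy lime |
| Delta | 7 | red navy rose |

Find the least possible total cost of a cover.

Atlas, Bravo, Delta together cover every element (Atlas ∪ Bravo ∪ Delta = {cyan, green, red, navy, rose, lime}); total cost 8 + 12 + 7 = 27.
No covering selection has total cost below 27.

27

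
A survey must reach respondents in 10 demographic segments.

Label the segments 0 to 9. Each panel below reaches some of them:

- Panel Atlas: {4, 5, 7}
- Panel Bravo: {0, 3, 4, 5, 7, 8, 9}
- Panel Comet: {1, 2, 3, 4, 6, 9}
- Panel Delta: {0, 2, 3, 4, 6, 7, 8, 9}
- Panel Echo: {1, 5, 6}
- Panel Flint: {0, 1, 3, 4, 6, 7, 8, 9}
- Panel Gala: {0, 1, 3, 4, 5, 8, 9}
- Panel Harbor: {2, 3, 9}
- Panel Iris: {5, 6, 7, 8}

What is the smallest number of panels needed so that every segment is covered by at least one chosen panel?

2

Take {Delta, Echo}. Their union is {0, 1, 2, 3, 4, 5, 6, 7, 8, 9}, which is all 10 segments.
No single panel has all 10 segments (the largest, Delta, has 8), so 2 is optimal.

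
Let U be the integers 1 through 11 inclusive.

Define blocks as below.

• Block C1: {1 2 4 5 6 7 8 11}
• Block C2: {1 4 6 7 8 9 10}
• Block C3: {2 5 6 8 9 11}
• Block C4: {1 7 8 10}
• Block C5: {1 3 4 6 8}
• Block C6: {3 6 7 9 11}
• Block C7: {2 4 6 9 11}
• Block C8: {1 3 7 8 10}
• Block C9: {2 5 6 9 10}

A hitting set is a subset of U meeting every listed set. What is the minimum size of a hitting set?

2

Take H = {6, 7}. Each listed block contains at least one of these, so H is a hitting set of size 2.
The blocks C7, C8 are pairwise disjoint, so any hitting set needs a separate point for each — at least 2. Hence 2 is optimal.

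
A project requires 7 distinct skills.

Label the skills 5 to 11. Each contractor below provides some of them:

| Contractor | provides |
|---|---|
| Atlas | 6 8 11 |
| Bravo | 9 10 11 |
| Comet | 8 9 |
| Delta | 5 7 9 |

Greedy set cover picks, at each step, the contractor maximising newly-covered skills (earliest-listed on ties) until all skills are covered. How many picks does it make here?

3

Greedy: pick Atlas (covers 3 new) → pick Delta (covers 3 new) → pick Bravo (covers 1 new). Total picks: 3.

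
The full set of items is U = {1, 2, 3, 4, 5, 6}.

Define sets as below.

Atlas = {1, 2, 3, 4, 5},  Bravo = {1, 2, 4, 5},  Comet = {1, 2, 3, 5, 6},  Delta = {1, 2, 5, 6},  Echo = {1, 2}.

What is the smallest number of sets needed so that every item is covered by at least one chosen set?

2

Take {Atlas, Comet}. Their union is {1, 2, 3, 4, 5, 6}, which is all 6 items.
No single set has all 6 items (the largest, Atlas, has 5), so 2 is optimal.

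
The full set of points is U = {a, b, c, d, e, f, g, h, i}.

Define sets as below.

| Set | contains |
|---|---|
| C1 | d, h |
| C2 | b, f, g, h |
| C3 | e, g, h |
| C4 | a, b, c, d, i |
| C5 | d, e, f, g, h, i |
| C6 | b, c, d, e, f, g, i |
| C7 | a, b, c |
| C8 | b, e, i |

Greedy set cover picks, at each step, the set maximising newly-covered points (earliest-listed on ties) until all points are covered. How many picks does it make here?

3

Greedy: pick C6 (covers 7 new) → pick C1 (covers 1 new) → pick C4 (covers 1 new). Total picks: 3.
(The true minimum cover uses only 2 sets, so greedy is not optimal here.)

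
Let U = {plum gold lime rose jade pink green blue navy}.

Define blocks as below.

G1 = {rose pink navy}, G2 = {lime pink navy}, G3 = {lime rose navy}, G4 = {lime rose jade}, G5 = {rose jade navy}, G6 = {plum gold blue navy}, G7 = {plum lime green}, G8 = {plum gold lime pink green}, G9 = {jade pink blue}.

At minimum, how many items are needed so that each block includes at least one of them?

The 3 items {lime, pink, navy} hit every block.
No choice of 2 items meets every block, so 3 is the minimum.

3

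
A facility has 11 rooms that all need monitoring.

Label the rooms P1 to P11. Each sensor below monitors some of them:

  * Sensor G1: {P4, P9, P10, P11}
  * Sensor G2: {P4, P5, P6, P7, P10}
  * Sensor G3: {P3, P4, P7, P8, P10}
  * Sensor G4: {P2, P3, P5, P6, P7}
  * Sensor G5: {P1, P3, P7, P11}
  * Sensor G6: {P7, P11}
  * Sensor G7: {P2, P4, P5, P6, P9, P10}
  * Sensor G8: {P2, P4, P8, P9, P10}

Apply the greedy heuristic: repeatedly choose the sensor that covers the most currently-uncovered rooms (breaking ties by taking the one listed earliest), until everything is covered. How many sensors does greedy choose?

Greedy: pick G7 (covers 6 new) → pick G5 (covers 4 new) → pick G3 (covers 1 new). Total picks: 3.

3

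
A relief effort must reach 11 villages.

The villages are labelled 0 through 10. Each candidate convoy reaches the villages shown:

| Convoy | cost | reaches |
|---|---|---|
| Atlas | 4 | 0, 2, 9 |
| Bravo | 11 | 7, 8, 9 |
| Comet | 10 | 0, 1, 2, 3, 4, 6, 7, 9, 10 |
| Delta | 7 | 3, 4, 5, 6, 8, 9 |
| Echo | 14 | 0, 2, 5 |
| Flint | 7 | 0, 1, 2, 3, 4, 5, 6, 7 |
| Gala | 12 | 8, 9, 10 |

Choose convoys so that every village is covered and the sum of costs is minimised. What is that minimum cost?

Comet, Delta together cover every village (Comet ∪ Delta = {0, 1, 2, 3, 4, 5, 6, 7, 8, 9, 10}); total cost 10 + 7 = 17.
The greedy pick Flint, Delta, Comet costs 24; no covering selection beats 17.

17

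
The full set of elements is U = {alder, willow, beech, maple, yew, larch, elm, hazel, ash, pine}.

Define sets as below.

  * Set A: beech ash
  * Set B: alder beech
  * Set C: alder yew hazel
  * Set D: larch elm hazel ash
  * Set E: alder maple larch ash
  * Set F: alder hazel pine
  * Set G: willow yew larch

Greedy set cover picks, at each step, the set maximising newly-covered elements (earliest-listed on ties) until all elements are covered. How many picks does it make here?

5

Greedy: pick D (covers 4 new) → pick B (covers 2 new) → pick G (covers 2 new) → pick E (covers 1 new) → pick F (covers 1 new). Total picks: 5.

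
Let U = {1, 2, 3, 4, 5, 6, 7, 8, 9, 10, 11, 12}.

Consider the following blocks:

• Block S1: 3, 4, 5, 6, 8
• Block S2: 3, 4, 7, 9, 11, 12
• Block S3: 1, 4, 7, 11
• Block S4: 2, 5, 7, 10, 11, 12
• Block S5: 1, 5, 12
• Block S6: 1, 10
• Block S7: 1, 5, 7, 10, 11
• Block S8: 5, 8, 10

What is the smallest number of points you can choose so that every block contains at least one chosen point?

The 3 points {1, 8, 11} hit every block.
No choice of 2 points meets every block, so 3 is the minimum.

3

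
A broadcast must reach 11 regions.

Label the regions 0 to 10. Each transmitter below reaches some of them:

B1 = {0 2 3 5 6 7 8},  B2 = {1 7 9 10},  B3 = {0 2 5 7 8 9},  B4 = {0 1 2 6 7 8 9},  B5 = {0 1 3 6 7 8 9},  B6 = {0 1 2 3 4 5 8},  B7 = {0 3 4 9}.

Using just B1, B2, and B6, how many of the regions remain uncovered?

Union of B1, B2, B6 = {0, 1, 2, 3, 4, 5, 6, 7, 8, 9, 10} — that's every region, so 0 are uncovered.

0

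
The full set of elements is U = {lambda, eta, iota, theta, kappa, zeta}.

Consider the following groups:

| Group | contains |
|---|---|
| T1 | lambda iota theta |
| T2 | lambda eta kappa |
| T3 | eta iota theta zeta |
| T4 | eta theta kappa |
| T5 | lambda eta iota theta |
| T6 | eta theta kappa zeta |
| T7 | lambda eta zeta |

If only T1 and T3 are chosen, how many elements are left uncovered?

1

Union of T1, T3 = {lambda, eta, iota, theta, zeta}.
Not covered: kappa — 1 element.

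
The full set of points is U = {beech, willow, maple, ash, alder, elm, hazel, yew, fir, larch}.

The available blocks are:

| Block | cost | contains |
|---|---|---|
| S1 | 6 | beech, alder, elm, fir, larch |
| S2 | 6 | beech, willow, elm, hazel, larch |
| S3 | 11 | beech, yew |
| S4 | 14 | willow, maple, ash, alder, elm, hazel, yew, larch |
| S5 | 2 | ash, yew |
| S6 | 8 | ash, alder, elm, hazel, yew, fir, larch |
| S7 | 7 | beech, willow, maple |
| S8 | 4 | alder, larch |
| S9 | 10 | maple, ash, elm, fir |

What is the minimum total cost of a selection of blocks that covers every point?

15

S6, S7 together cover every point (S6 ∪ S7 = {beech, willow, maple, ash, alder, elm, hazel, yew, fir, larch}); total cost 8 + 7 = 15.
The greedy pick S5, S1, S2, S7 costs 21; no covering selection beats 15.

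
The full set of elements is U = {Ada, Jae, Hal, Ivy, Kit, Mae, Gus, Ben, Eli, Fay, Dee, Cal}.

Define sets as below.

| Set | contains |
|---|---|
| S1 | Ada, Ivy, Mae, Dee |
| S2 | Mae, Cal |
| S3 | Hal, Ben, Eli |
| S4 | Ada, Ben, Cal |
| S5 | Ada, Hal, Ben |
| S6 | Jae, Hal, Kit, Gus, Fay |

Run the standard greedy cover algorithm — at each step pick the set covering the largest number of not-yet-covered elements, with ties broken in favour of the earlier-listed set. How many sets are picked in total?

Greedy: pick S6 (covers 5 new) → pick S1 (covers 4 new) → pick S3 (covers 2 new) → pick S2 (covers 1 new). Total picks: 4.

4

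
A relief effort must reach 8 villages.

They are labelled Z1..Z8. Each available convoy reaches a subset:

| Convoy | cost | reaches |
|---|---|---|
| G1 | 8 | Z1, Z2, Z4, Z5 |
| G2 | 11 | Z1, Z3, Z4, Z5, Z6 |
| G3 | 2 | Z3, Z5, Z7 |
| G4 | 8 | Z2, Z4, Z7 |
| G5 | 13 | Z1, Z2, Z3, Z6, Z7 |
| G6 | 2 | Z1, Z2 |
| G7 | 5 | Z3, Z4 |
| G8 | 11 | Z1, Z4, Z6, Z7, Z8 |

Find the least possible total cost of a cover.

G3, G6, G8 together cover every village (G3 ∪ G6 ∪ G8 = {Z1, Z2, Z3, Z4, Z5, Z6, Z7, Z8}); total cost 2 + 2 + 11 = 15.
No covering selection has total cost below 15.

15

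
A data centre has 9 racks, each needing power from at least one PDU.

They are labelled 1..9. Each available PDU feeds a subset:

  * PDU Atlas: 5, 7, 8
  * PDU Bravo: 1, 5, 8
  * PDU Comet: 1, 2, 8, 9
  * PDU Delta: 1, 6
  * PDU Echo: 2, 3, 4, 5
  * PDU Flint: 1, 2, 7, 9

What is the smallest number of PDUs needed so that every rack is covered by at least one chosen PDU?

Bravo and Delta and Echo and Flint together: Bravo ∪ Delta ∪ Echo ∪ Flint = {1, 2, 3, 4, 5, 6, 7, 8, 9} — every rack is covered.
No 3 of the 6 PDUs cover everything (all 20 combinations miss at least one rack), so 4 is optimal.

4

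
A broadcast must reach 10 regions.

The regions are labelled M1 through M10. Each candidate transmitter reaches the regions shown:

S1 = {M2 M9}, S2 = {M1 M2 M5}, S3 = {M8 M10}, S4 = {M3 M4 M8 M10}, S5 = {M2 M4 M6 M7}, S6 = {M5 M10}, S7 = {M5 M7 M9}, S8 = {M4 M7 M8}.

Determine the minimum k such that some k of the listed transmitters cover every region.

4

Take {S2, S4, S5, S7}. Their union is {M1, M2, M3, M4, M5, M6, M7, M8, M9, M10}, which is all 10 regions.
No 3 of the 8 transmitters cover everything (all 56 combinations miss at least one region), so 4 is optimal.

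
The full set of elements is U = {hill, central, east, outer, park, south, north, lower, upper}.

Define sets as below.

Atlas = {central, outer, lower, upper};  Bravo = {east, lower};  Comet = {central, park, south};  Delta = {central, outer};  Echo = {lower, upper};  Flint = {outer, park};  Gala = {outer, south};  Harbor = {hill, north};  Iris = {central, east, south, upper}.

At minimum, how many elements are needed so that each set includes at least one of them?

4

The 4 elements {central, outer, north, lower} hit every set.
No choice of 3 elements meets every set, so 4 is the minimum.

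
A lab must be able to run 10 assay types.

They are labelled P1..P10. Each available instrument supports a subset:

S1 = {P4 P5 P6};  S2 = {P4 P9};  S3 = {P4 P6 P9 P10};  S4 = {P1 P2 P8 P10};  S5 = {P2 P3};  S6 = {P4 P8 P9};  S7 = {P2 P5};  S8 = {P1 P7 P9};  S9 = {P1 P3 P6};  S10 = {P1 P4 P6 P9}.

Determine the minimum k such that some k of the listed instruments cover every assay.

Take {S1, S4, S8, S9}. Their union is {P1, P2, P3, P4, P5, P6, P7, P8, P9, P10}, which is all 10 assays.
Only S8 contains P7, so S8 is forced; the remaining 7 assays need at least 3 more instruments (each remaining instrument adds at most 3) — so at least 4 instruments are needed, and 4 is optimal.

4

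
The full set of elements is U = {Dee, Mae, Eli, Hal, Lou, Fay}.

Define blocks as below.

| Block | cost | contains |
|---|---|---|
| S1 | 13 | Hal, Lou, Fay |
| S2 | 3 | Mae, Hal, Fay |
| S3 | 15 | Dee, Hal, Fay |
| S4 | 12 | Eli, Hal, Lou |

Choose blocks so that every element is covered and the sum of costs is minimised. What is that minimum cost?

S2, S3, S4 together cover every element (S2 ∪ S3 ∪ S4 = {Dee, Mae, Eli, Hal, Lou, Fay}); total cost 3 + 15 + 12 = 30.
No covering selection has total cost below 30.

30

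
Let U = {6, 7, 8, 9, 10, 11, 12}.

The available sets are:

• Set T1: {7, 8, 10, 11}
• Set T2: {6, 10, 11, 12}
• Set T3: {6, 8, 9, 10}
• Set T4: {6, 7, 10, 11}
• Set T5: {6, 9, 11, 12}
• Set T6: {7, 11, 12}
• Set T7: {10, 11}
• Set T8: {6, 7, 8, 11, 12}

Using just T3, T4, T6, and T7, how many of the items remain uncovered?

Union of T3, T4, T6, T7 = {6, 7, 8, 9, 10, 11, 12} — that's every item, so 0 are uncovered.

0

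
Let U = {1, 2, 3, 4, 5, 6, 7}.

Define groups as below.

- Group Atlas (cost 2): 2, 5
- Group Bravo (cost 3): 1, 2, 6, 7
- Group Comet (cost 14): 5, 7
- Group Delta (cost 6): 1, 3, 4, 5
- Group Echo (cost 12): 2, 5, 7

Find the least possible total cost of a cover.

9

Bravo, Delta together cover every element (Bravo ∪ Delta = {1, 2, 3, 4, 5, 6, 7}); total cost 3 + 6 = 9.
The greedy pick Bravo, Atlas, Delta costs 11; no covering selection beats 9.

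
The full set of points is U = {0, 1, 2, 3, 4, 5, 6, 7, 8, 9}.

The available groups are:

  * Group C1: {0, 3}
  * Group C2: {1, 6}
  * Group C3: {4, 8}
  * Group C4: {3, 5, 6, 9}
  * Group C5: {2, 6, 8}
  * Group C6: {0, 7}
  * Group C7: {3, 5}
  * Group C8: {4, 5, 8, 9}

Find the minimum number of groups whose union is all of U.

C2, C3, C4, C5, and C6 cover everything between them: the union {0, 1, 2, 3, 4, 5, 6, 7, 8, 9} is all of U.
No 4 of the 8 groups cover everything (all 70 combinations miss at least one point), so 5 is optimal.

5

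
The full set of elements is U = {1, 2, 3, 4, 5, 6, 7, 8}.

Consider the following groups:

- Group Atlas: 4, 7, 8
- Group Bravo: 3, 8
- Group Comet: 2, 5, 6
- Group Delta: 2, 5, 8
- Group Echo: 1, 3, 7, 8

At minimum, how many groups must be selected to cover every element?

Atlas, Comet, and Echo cover everything between them: the union {1, 2, 3, 4, 5, 6, 7, 8} is all of U.
Only Echo contains 1, so Echo is forced; the remaining 4 elements need at least 2 more groups (each remaining group adds at most 3) — so at least 3 groups are needed, and 3 is optimal.

3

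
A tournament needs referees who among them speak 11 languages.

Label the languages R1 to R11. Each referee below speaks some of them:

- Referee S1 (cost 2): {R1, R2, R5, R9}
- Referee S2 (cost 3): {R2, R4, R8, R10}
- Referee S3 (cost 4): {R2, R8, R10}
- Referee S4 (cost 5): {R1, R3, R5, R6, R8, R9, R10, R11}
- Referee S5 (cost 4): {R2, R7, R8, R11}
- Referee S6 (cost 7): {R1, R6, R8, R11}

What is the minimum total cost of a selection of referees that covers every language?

S2, S4, S5 together cover every language (S2 ∪ S4 ∪ S5 = {R1, R2, R3, R4, R5, R6, R7, R8, R9, R10, R11}); total cost 3 + 5 + 4 = 12.
The greedy pick S1, S2, S4, S5 costs 14; no covering selection beats 12.

12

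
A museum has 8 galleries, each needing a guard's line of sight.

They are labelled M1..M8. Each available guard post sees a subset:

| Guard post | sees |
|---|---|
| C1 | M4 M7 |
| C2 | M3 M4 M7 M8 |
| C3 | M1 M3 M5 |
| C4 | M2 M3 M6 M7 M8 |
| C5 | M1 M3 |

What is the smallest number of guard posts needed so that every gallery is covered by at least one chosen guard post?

3

Take {C2, C3, C4}. Their union is {M1, M2, M3, M4, M5, M6, M7, M8}, which is all 8 galleries.
Only C4 contains M2, so C4 is forced; the remaining 3 galleries need at least 2 more guard posts (each remaining guard post adds at most 2) — so at least 3 guard posts are needed, and 3 is optimal.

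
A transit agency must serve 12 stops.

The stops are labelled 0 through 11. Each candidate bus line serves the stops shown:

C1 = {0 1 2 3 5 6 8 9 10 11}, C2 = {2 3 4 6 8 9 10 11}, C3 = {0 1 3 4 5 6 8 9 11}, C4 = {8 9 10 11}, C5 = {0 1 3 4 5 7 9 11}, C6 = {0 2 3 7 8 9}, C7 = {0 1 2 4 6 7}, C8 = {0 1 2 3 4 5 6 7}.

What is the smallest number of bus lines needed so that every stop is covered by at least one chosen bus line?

2

Take {C1, C8}. Their union is {0, 1, 2, 3, 4, 5, 6, 7, 8, 9, 10, 11}, which is all 12 stops.
No single bus line has all 12 stops (the largest, C1, has 10), so 2 is optimal.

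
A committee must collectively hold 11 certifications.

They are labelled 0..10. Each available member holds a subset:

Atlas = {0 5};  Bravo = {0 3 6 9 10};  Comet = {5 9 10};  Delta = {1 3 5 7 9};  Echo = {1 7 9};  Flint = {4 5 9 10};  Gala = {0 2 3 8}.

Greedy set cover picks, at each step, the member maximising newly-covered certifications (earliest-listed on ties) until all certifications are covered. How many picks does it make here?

4

Greedy: pick Bravo (covers 5 new) → pick Delta (covers 3 new) → pick Gala (covers 2 new) → pick Flint (covers 1 new). Total picks: 4.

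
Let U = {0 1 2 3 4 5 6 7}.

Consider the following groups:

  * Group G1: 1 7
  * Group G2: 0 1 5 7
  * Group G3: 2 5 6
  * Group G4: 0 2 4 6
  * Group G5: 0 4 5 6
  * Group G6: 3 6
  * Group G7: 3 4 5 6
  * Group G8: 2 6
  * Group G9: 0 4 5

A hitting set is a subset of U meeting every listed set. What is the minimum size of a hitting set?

H = {1, 4, 6} meets every group (each contains at least one member of H), and |H| = 3.
The groups G1, G6, G9 are pairwise disjoint, so any hitting set needs a separate item for each — at least 3. Hence 3 is optimal.

3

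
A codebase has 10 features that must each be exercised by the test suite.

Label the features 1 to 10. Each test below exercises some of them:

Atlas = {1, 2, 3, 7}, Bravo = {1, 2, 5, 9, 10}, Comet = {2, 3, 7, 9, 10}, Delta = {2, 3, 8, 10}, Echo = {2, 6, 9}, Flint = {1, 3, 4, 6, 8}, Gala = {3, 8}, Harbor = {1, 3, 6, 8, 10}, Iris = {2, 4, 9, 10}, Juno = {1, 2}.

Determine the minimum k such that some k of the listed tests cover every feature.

3

Atlas and Bravo and Flint together: Atlas ∪ Bravo ∪ Flint = {1, 2, 3, 4, 5, 6, 7, 8, 9, 10} — every feature is covered.
Only Bravo contains 5, so Bravo is forced; the remaining 5 features need at least 2 more tests (each remaining test adds at most 4) — so at least 3 tests are needed, and 3 is optimal.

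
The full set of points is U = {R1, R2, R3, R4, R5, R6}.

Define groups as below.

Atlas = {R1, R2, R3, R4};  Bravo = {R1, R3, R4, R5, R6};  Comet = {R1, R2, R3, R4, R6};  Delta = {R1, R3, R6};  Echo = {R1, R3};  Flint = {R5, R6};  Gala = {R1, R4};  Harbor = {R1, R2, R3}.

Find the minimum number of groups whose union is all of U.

Atlas and Bravo cover everything between them: the union {R1, R2, R3, R4, R5, R6} is all of U.
No single group has all 6 points (the largest, Bravo, has 5), so 2 is optimal.

2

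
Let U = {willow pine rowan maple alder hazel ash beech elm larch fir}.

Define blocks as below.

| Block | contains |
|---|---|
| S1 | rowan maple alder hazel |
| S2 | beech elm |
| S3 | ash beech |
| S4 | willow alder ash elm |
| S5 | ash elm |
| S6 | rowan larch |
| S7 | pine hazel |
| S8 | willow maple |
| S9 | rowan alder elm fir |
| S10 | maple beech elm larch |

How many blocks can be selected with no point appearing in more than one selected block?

S3, S6, S7, S8 are pairwise disjoint (S3={ash,beech}; S6={rowan,larch}; S7={pine,hazel}; S8={willow,maple}).
Every remaining block overlaps one of these, and no 5 of the listed blocks are pairwise disjoint, so 4 is the maximum.

4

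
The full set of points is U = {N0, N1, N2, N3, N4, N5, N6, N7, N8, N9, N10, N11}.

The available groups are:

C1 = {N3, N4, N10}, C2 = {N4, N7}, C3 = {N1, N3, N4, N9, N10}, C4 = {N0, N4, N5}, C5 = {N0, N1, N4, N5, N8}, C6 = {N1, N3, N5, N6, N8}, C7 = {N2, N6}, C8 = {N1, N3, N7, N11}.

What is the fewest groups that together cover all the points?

4

C3, C5, C7, and C8 cover everything between them: the union {N0, N1, N2, N3, N4, N5, N6, N7, N8, N9, N10, N11} is all of U.
Only C3 contains N9, so C3 is forced; the remaining 7 points need at least 3 more groups (each remaining group adds at most 3) — so at least 4 groups are needed, and 4 is optimal.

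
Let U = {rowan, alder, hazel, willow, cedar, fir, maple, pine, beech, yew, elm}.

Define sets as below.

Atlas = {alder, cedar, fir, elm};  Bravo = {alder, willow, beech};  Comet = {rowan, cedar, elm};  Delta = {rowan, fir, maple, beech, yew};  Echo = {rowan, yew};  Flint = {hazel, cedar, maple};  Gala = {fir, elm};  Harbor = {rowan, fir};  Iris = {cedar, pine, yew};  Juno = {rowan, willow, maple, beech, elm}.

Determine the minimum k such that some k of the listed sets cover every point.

4

Atlas and Flint and Iris and Juno together: Atlas ∪ Flint ∪ Iris ∪ Juno = {rowan, alder, hazel, willow, cedar, fir, maple, pine, beech, yew, elm} — every point is covered.
No 3 of the 10 sets cover everything (all 120 combinations miss at least one point), so 4 is optimal.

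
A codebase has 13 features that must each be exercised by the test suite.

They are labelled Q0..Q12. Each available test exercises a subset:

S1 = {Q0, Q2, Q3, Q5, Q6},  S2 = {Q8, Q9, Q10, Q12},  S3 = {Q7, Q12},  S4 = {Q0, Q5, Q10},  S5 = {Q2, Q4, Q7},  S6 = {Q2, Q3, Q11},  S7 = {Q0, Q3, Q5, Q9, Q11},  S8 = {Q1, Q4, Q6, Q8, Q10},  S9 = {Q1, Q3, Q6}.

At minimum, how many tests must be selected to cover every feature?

S2 and S5 and S7 and S8 together: S2 ∪ S5 ∪ S7 ∪ S8 = {Q0, Q1, Q2, Q3, Q4, Q5, Q6, Q7, Q8, Q9, Q10, Q11, Q12} — every feature is covered.
No 3 of the 9 tests cover everything (all 84 combinations miss at least one feature), so 4 is optimal.

4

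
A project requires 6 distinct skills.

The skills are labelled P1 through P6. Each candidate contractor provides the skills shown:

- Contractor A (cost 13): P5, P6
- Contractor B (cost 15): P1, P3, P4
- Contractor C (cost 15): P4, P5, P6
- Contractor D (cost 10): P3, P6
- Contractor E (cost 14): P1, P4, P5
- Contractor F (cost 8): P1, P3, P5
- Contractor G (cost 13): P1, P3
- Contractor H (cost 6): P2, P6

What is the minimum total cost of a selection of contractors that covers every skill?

28

E, F, H together cover every skill (E ∪ F ∪ H = {P1, P2, P3, P4, P5, P6}); total cost 14 + 8 + 6 = 28.
No covering selection has total cost below 28.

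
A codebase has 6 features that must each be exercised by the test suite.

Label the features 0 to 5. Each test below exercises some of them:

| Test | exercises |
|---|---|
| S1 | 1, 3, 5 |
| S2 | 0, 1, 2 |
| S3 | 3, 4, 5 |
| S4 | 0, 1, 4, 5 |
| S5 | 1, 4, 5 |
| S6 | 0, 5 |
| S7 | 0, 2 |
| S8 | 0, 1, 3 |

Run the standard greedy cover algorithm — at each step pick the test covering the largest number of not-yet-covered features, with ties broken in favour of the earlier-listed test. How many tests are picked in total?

Greedy: pick S4 (covers 4 new) → pick S1 (covers 1 new) → pick S2 (covers 1 new). Total picks: 3.
(The true minimum cover uses only 2 tests, so greedy is not optimal here.)

3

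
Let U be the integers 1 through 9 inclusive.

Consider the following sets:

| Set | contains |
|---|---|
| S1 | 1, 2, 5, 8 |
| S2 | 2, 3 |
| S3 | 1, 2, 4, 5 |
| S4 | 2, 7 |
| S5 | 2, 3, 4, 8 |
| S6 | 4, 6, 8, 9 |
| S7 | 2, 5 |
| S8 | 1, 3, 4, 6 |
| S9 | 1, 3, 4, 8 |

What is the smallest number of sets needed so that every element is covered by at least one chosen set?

4

Take {S1, S4, S5, S6}. Their union is {1, 2, 3, 4, 5, 6, 7, 8, 9}, which is all 9 elements.
No 3 of the 9 sets cover everything (all 84 combinations miss at least one element), so 4 is optimal.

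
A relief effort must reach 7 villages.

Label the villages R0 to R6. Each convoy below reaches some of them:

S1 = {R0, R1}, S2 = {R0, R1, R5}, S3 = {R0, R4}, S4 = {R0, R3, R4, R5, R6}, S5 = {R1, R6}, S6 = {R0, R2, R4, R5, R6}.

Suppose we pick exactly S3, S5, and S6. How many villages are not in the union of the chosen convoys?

1

Union of S3, S5, S6 = {R0, R1, R2, R4, R5, R6}.
Not covered: R3 — 1 village.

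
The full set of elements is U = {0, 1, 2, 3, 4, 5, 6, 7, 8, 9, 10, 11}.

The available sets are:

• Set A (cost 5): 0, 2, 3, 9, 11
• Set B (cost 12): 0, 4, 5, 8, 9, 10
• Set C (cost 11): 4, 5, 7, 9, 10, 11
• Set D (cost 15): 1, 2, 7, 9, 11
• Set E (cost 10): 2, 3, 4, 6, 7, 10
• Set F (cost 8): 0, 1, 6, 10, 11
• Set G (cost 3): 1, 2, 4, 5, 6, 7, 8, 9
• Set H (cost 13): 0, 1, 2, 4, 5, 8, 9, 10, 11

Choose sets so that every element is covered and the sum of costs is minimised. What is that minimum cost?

A, F, G together cover every element (A ∪ F ∪ G = {0, 1, 2, 3, 4, 5, 6, 7, 8, 9, 10, 11}); total cost 5 + 8 + 3 = 16.
No covering selection has total cost below 16.

16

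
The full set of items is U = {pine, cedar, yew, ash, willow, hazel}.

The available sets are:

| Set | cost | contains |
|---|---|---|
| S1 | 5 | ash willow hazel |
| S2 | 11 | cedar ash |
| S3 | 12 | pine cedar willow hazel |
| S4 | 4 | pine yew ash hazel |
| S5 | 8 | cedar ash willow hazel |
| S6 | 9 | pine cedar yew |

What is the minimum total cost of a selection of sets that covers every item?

S4, S5 together cover every item (S4 ∪ S5 = {pine, cedar, yew, ash, willow, hazel}); total cost 4 + 8 = 12.
No covering selection has total cost below 12.

12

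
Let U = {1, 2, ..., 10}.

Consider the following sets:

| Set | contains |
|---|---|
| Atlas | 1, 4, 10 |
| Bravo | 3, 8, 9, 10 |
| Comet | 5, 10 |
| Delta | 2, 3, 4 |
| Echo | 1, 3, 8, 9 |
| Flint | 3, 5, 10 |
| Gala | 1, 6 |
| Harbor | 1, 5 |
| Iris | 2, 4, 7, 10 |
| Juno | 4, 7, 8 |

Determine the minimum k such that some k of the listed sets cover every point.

Echo, Flint, Gala, and Iris cover everything between them: the union {1, 2, 3, 4, 5, 6, 7, 8, 9, 10} is all of U.
No 3 of the 10 sets cover everything (all 120 combinations miss at least one point), so 4 is optimal.

4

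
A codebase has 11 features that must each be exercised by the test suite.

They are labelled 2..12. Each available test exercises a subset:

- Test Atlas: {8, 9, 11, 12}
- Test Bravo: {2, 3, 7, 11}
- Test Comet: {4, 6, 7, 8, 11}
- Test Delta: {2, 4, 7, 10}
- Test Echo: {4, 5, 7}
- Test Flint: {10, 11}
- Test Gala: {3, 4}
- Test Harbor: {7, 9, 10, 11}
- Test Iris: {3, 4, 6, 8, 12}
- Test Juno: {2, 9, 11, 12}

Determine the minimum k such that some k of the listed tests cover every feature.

4

Take {Delta, Echo, Harbor, Iris}. Their union is {2, 3, 4, 5, 6, 7, 8, 9, 10, 11, 12}, which is all 11 features.
No 3 of the 10 tests cover everything (all 120 combinations miss at least one feature), so 4 is optimal.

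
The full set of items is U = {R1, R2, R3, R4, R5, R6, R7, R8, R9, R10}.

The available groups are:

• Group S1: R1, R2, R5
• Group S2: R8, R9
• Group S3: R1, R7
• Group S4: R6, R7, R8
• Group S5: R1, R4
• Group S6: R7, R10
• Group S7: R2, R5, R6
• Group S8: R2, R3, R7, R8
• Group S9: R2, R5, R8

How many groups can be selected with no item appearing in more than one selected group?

S2, S5, S6, S7 are pairwise disjoint (S2={R8,R9}; S5={R1,R4}; S6={R7,R10}; S7={R2,R5,R6}).
Every remaining group overlaps one of these, and no 5 of the listed groups are pairwise disjoint, so 4 is the maximum.

4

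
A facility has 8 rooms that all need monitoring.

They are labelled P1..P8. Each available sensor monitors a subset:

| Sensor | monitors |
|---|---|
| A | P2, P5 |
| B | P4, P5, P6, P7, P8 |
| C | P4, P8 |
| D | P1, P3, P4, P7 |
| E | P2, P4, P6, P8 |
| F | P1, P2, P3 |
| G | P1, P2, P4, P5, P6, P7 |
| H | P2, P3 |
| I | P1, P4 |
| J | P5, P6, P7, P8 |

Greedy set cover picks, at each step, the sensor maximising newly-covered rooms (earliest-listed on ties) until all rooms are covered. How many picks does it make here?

3

Greedy: pick G (covers 6 new) → pick B (covers 1 new) → pick D (covers 1 new). Total picks: 3.
(The true minimum cover uses only 2 sensors, so greedy is not optimal here.)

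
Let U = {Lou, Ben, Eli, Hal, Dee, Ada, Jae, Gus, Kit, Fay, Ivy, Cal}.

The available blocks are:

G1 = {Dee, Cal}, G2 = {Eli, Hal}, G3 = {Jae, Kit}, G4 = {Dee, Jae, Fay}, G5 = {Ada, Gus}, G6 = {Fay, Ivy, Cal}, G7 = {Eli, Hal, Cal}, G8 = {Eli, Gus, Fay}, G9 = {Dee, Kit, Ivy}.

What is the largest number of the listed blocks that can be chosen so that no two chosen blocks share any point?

G2, G3, G5, G6 are pairwise disjoint (G2={Eli,Hal}; G3={Jae,Kit}; G5={Ada,Gus}; G6={Fay,Ivy,Cal}).
Every remaining block overlaps one of these, and no 5 of the listed blocks are pairwise disjoint, so 4 is the maximum.

4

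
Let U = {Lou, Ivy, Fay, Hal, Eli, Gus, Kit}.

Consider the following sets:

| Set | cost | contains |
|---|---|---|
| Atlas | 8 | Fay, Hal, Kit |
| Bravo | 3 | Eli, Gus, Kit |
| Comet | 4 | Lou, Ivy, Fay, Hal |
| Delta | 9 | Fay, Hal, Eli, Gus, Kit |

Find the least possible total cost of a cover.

Bravo, Comet together cover every item (Bravo ∪ Comet = {Lou, Ivy, Fay, Hal, Eli, Gus, Kit}); total cost 3 + 4 = 7.
No covering selection has total cost below 7.

7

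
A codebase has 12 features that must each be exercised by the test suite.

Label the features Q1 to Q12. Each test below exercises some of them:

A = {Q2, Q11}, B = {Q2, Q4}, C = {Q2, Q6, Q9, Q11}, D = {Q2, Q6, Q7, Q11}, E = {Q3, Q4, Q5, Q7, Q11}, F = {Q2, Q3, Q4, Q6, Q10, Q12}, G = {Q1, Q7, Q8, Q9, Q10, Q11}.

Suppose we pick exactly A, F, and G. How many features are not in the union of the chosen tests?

1

Union of A, F, G = {Q1, Q2, Q3, Q4, Q6, Q7, Q8, Q9, Q10, Q11, Q12}.
Not covered: Q5 — 1 feature.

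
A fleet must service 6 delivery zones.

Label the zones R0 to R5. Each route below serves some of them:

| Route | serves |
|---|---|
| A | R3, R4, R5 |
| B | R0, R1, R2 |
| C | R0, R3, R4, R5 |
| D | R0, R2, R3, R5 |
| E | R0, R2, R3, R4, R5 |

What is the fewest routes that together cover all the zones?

Take {B, E}. Their union is {R0, R1, R2, R3, R4, R5}, which is all 6 zones.
No single route has all 6 zones (the largest, E, has 5), so 2 is optimal.

2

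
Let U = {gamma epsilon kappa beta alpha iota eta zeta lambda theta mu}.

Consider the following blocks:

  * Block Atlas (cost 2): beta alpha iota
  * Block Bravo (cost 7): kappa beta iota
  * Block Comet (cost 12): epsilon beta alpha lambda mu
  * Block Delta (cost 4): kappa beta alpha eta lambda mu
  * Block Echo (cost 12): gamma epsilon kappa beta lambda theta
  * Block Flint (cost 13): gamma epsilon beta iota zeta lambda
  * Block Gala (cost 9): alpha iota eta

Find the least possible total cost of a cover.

Delta, Echo, Flint together cover every point (Delta ∪ Echo ∪ Flint = {gamma, epsilon, kappa, beta, alpha, iota, eta, zeta, lambda, theta, mu}); total cost 4 + 12 + 13 = 29.
The greedy pick Atlas, Delta, Echo, Flint costs 31; no covering selection beats 29.

29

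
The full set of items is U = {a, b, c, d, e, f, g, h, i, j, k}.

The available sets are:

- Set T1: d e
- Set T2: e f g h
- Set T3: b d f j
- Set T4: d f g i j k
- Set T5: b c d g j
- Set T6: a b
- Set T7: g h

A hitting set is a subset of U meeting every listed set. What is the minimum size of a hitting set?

3

The 3 items {a, d, h} hit every set.
The sets T1, T6, T7 are pairwise disjoint, so any hitting set needs a separate item for each — at least 3. Hence 3 is optimal.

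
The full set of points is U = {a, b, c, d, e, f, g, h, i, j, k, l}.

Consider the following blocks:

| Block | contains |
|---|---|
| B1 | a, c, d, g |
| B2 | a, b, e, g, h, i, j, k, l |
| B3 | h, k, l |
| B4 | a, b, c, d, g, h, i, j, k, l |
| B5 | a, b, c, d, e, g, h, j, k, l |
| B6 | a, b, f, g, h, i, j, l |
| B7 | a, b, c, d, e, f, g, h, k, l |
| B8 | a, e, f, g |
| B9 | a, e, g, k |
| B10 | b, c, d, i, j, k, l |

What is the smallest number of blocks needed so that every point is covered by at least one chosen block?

2

B2 and B7 together: B2 ∪ B7 = {a, b, c, d, e, f, g, h, i, j, k, l} — every point is covered.
No single block has all 12 points (the largest, B4, has 10), so 2 is optimal.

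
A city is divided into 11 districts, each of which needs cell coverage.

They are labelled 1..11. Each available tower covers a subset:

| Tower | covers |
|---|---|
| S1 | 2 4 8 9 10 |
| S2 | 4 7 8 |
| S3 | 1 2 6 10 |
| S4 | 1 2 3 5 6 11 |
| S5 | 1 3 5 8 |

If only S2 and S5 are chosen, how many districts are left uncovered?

Union of S2, S5 = {1, 3, 4, 5, 7, 8}.
Not covered: 2, 6, 9, 10, 11 — 5 districts.

5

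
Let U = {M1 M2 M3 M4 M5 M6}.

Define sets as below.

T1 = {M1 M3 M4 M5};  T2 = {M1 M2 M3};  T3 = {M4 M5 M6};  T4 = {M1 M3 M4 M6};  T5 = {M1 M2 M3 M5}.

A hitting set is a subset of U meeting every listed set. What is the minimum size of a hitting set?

Take H = {M3, M6}. Each listed set contains at least one of these, so H is a hitting set of size 2.
The sets T2, T3 are pairwise disjoint, so any hitting set needs a separate item for each — at least 2. Hence 2 is optimal.

2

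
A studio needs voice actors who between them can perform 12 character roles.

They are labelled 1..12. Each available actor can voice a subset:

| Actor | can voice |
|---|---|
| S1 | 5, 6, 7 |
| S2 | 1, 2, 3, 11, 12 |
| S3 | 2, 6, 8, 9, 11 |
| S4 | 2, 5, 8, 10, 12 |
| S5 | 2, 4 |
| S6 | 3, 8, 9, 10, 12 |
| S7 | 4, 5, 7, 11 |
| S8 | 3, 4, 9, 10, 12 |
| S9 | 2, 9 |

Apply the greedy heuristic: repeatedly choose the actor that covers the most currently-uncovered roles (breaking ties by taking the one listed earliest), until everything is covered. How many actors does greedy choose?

Greedy: pick S2 (covers 5 new) → pick S1 (covers 3 new) → pick S6 (covers 3 new) → pick S5 (covers 1 new). Total picks: 4.

4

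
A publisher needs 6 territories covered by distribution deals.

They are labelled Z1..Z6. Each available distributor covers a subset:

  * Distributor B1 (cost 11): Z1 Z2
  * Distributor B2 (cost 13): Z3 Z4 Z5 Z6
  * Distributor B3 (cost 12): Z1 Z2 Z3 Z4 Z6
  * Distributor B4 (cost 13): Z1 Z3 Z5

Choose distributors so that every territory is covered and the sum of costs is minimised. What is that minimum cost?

B1, B2 together cover every territory (B1 ∪ B2 = {Z1, Z2, Z3, Z4, Z5, Z6}); total cost 11 + 13 = 24.
The greedy pick B3, B2 costs 25; no covering selection beats 24.

24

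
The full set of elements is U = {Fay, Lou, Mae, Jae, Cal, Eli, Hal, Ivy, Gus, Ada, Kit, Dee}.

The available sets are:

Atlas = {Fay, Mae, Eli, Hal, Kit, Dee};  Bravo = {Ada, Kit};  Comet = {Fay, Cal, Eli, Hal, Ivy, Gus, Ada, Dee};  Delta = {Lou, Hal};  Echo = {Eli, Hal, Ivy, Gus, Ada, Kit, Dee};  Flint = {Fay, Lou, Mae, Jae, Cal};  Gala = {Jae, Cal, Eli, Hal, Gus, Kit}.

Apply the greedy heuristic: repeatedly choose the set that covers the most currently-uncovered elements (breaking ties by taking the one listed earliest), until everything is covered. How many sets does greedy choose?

3

Greedy: pick Comet (covers 8 new) → pick Flint (covers 3 new) → pick Atlas (covers 1 new). Total picks: 3.
(The true minimum cover uses only 2 sets, so greedy is not optimal here.)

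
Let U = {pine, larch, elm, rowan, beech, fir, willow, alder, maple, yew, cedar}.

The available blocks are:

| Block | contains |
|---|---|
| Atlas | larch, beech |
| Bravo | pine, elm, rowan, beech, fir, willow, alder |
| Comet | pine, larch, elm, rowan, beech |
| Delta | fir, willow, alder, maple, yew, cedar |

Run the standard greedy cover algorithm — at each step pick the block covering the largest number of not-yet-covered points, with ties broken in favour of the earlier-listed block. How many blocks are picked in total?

Greedy: pick Bravo (covers 7 new) → pick Delta (covers 3 new) → pick Atlas (covers 1 new). Total picks: 3.
(The true minimum cover uses only 2 blocks, so greedy is not optimal here.)

3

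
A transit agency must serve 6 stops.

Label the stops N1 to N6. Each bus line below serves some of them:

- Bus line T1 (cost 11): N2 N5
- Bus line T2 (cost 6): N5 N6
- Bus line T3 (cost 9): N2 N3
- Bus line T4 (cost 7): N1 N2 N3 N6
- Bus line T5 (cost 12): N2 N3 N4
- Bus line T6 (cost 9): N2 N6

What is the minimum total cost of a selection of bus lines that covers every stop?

T2, T4, T5 together cover every stop (T2 ∪ T4 ∪ T5 = {N1, N2, N3, N4, N5, N6}); total cost 6 + 7 + 12 = 25.
No covering selection has total cost below 25.

25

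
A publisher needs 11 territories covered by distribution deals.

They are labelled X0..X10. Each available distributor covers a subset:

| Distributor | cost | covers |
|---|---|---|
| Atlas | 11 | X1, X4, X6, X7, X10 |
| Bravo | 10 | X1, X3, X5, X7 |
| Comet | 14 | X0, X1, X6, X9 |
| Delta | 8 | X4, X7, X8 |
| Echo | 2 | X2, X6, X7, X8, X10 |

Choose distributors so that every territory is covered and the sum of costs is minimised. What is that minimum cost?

34

Bravo, Comet, Delta, Echo together cover every territory (Bravo ∪ Comet ∪ Delta ∪ Echo = {X0, X1, X2, X3, X4, X5, X6, X7, X8, X9, X10}); total cost 10 + 14 + 8 + 2 = 34.
No covering selection has total cost below 34.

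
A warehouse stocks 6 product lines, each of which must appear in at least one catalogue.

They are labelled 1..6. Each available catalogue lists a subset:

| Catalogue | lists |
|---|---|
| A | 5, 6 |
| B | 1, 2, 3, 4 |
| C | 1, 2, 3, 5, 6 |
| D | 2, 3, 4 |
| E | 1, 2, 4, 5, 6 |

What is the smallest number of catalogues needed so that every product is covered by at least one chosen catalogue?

D and E together: D ∪ E = {1, 2, 3, 4, 5, 6} — every product is covered.
No single catalogue has all 6 products (the largest, C, has 5), so 2 is optimal.

2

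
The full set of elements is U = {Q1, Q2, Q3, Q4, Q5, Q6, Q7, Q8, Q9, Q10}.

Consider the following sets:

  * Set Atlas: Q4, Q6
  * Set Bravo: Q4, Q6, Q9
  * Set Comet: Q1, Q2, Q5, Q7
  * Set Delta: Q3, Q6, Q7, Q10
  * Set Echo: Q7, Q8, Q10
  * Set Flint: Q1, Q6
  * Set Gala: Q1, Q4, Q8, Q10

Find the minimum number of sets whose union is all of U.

Bravo and Comet and Delta and Gala together: Bravo ∪ Comet ∪ Delta ∪ Gala = {Q1, Q2, Q3, Q4, Q5, Q6, Q7, Q8, Q9, Q10} — every element is covered.
No 3 of the 7 sets cover everything (all 35 combinations miss at least one element), so 4 is optimal.

4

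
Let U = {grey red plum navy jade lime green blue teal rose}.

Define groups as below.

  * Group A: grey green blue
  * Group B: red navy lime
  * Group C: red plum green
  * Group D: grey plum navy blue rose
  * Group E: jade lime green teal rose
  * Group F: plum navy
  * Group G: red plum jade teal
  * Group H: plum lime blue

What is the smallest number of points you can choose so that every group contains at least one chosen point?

3

The 3 points {plum, lime, blue} hit every group.
No choice of 2 points meets every group, so 3 is the minimum.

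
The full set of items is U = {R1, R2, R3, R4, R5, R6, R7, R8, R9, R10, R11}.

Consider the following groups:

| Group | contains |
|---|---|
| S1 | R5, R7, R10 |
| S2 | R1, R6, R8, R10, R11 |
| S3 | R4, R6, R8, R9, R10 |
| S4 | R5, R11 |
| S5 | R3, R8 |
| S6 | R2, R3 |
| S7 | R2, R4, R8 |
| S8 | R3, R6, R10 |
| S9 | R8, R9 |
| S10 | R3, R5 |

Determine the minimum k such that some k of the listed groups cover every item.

4

Take {S1, S2, S3, S6}. Their union is {R1, R2, R3, R4, R5, R6, R7, R8, R9, R10, R11}, which is all 11 items.
Only S2 contains R1, so S2 is forced; the remaining 6 items need at least 3 more groups (each remaining group adds at most 2) — so at least 4 groups are needed, and 4 is optimal.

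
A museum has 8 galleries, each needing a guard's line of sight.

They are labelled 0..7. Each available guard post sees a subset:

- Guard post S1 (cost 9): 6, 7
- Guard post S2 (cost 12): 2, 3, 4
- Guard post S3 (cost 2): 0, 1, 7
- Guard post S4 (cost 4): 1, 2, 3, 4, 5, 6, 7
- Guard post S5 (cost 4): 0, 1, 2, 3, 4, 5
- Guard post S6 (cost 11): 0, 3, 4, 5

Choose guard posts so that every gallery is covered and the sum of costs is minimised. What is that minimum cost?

S3, S4 together cover every gallery (S3 ∪ S4 = {0, 1, 2, 3, 4, 5, 6, 7}); total cost 2 + 4 = 6.
No covering selection has total cost below 6.

6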